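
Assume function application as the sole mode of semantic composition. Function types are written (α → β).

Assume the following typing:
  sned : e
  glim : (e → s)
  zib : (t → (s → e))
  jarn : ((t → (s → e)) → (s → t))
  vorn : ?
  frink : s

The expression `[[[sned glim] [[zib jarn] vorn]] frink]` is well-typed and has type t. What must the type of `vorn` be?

[[[sned glim] [[zib jarn] vorn]] frink] is required to be t. frink : s cannot yield t as functor, so [[sned glim] [[zib jarn] vorn]] : (s → t).
[[sned glim] [[zib jarn] vorn]] is required to be (s → t). [sned glim] : s cannot yield (s → t) as functor, so [[zib jarn] vorn] : (s → (s → t)).
[[zib jarn] vorn] is required to be (s → (s → t)). [zib jarn] : (s → t) cannot yield (s → (s → t)) as functor, so vorn : ((s → t) → (s → (s → t))).

((s → t) → (s → (s → t)))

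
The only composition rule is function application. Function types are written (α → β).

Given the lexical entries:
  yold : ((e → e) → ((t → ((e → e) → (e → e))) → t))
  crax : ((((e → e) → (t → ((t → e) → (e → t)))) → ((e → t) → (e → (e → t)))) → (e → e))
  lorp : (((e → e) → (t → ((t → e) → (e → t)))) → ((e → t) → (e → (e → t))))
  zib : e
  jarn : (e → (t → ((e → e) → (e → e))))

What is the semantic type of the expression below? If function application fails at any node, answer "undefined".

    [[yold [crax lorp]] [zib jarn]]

[crax lorp]: functor crax : ((((e → e) → (t → ((t → e) → (e → t)))) → ((e → t) → (e → (e → t)))) → (e → e)), argument lorp : (((e → e) → (t → ((t → e) → (e → t)))) → ((e → t) → (e → (e → t)))); result (e → e).
[yold [crax lorp]]: functor yold : ((e → e) → ((t → ((e → e) → (e → e))) → t)), argument [crax lorp] : (e → e); result ((t → ((e → e) → (e → e))) → t).
[zib jarn]: functor jarn : (e → (t → ((e → e) → (e → e)))), argument zib : e; result (t → ((e → e) → (e → e))).
[[yold [crax lorp]] [zib jarn]]: functor [yold [crax lorp]] : ((t → ((e → e) → (e → e))) → t), argument [zib jarn] : (t → ((e → e) → (e → e))); result t.

t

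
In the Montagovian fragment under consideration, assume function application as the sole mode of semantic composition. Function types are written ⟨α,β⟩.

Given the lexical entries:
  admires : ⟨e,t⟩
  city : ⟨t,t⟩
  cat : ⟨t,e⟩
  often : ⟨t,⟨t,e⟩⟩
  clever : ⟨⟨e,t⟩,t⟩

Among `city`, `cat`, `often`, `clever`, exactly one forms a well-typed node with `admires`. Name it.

clever

city : ⟨t,t⟩ — admires needs e; city needs t; neither fits.
cat : ⟨t,e⟩ — admires needs e; cat needs t; neither fits.
often : ⟨t,⟨t,e⟩⟩ — admires needs e; often needs t; neither fits.
clever — combines: clever : ⟨⟨e,t⟩,t⟩ takes admires : ⟨e,t⟩ as argument, giving t.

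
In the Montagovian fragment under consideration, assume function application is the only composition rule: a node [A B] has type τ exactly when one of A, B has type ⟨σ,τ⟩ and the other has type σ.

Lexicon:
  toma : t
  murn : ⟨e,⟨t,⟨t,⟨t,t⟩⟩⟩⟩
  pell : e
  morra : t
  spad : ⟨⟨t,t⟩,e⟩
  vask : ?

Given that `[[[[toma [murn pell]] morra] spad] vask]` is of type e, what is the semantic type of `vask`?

At [[[[toma [murn pell]] morra] spad] vask] (required: e): [[[toma [murn pell]] morra] spad] is e, which is not a function with range e; hence vask is the functor — type ⟨e,e⟩.

⟨e,e⟩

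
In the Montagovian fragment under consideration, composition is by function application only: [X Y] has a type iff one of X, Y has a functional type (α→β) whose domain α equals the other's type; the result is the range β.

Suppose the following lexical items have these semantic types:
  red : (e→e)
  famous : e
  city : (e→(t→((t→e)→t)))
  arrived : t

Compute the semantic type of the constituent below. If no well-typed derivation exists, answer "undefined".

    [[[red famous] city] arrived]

((t→e)→t)

[red famous]: red is (e→e), famous is e; result e.
[[red famous] city]: city is (e→(t→((t→e)→t))), [red famous] is e; result (t→((t→e)→t)).
[[[red famous] city] arrived]: [[red famous] city] is (t→((t→e)→t)), arrived is t; result ((t→e)→t).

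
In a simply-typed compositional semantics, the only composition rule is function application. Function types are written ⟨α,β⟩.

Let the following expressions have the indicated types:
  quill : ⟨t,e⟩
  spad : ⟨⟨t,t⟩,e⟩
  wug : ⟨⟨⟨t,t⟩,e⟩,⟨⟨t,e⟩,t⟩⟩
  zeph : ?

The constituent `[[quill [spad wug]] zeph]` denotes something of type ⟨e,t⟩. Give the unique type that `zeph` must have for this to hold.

For [[quill [spad wug]] zeph] to have type ⟨e,t⟩ with [quill [spad wug]] of type t, zeph must be the function: zeph : ⟨t,⟨e,t⟩⟩.

⟨t,⟨e,t⟩⟩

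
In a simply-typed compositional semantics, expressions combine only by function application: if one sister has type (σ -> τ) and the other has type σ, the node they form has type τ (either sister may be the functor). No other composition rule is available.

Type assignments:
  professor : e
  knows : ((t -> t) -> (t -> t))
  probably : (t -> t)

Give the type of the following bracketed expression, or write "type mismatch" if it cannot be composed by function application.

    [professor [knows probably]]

At [knows probably], knows : ((t -> t) -> (t -> t)) takes probably : (t -> t), giving (t -> t).
[professor [knows probably]]: e with (t -> t) — neither is a function whose domain matches the other; composition fails here.

type mismatch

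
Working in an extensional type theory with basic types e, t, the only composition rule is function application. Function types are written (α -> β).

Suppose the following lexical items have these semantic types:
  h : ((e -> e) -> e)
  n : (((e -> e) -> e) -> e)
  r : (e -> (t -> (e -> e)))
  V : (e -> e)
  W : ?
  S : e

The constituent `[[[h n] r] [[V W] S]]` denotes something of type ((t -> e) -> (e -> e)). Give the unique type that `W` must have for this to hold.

((e -> e) -> (e -> ((t -> (e -> e)) -> ((t -> e) -> (e -> e)))))

For [[[h n] r] [[V W] S]] to have type ((t -> e) -> (e -> e)) with [[h n] r] of type (t -> (e -> e)), [[V W] S] must be the function: [[V W] S] : ((t -> (e -> e)) -> ((t -> e) -> (e -> e))).
For [[V W] S] to have type ((t -> (e -> e)) -> ((t -> e) -> (e -> e))) with S of type e, [V W] must be the function: [V W] : (e -> ((t -> (e -> e)) -> ((t -> e) -> (e -> e)))).
For [V W] to have type (e -> ((t -> (e -> e)) -> ((t -> e) -> (e -> e)))) with V of type (e -> e), W must be the function: W : ((e -> e) -> (e -> ((t -> (e -> e)) -> ((t -> e) -> (e -> e))))).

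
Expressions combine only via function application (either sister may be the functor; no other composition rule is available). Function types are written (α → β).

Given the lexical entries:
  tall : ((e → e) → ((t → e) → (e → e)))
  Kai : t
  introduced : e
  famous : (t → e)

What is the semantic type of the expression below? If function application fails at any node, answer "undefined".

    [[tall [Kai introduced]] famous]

undefined

[Kai introduced]: t with e — neither is a function whose domain matches the other; composition fails here.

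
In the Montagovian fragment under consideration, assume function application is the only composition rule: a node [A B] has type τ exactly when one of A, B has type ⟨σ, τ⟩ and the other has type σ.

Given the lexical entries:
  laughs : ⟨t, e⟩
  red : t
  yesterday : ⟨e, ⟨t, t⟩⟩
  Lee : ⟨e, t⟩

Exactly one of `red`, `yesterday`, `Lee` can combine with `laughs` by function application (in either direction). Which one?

red — combines: laughs : ⟨t, e⟩ takes red : t as argument, giving e.
yesterday : ⟨e, ⟨t, t⟩⟩ — neither side's domain matches the other.
Lee : ⟨e, t⟩ — neither side's domain matches the other.

red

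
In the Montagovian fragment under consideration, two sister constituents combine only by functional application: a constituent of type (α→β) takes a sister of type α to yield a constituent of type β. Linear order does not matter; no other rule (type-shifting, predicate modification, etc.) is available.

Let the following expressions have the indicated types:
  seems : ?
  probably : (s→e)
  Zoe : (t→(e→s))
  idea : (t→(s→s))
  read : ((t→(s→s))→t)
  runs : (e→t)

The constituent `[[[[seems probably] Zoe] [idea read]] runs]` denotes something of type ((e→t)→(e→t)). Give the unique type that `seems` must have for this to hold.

((s→e)→((t→(e→s))→(t→((e→t)→((e→t)→(e→t))))))

For [[[[seems probably] Zoe] [idea read]] runs] to have type ((e→t)→(e→t)) with runs of type (e→t), [[[seems probably] Zoe] [idea read]] must be the function: [[[seems probably] Zoe] [idea read]] : ((e→t)→((e→t)→(e→t))).
For [[[seems probably] Zoe] [idea read]] to have type ((e→t)→((e→t)→(e→t))) with [idea read] of type t, [[seems probably] Zoe] must be the function: [[seems probably] Zoe] : (t→((e→t)→((e→t)→(e→t)))).
For [[seems probably] Zoe] to have type (t→((e→t)→((e→t)→(e→t)))) with Zoe of type (t→(e→s)), [seems probably] must be the function: [seems probably] : ((t→(e→s))→(t→((e→t)→((e→t)→(e→t))))).
For [seems probably] to have type ((t→(e→s))→(t→((e→t)→((e→t)→(e→t))))) with probably of type (s→e), seems must be the function: seems : ((s→e)→((t→(e→s))→(t→((e→t)→((e→t)→(e→t)))))).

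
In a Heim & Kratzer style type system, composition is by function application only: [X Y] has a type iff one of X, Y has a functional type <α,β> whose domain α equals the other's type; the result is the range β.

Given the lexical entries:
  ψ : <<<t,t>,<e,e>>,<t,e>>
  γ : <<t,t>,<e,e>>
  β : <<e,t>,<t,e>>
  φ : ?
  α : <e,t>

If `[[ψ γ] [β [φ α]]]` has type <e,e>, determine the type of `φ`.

[[ψ γ] [β [φ α]]] is required to be <e,e>. [ψ γ] : <t,e> cannot yield <e,e> as functor, so [β [φ α]] : <<t,e>,<e,e>>.
[β [φ α]] is required to be <<t,e>,<e,e>>. β : <<e,t>,<t,e>> cannot yield <<t,e>,<e,e>> as functor, so [φ α] : <<<e,t>,<t,e>>,<<t,e>,<e,e>>>.
[φ α] is required to be <<<e,t>,<t,e>>,<<t,e>,<e,e>>>. α : <e,t> cannot yield <<<e,t>,<t,e>>,<<t,e>,<e,e>>> as functor, so φ : <<e,t>,<<<e,t>,<t,e>>,<<t,e>,<e,e>>>>.

<<e,t>,<<<e,t>,<t,e>>,<<t,e>,<e,e>>>>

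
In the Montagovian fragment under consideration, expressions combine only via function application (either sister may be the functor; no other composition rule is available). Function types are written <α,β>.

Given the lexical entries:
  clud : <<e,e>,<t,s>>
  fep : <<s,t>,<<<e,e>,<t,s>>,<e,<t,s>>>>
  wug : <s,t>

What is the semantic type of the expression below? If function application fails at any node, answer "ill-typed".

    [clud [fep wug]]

<e,<t,s>>

[fep wug]: fep is <<s,t>,<<<e,e>,<t,s>>,<e,<t,s>>>>, wug is <s,t>; result <<<e,e>,<t,s>>,<e,<t,s>>>.
[clud [fep wug]]: [fep wug] is <<<e,e>,<t,s>>,<e,<t,s>>>, clud is <<e,e>,<t,s>>; result <e,<t,s>>.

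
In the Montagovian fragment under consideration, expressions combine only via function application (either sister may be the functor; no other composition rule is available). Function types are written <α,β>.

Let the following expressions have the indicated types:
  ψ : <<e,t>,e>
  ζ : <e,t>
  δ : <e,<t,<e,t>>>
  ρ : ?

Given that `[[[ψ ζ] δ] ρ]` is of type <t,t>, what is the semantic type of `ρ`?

For [[[ψ ζ] δ] ρ] to have type <t,t> with [[ψ ζ] δ] of type <t,<e,t>>, ρ must be the function: ρ : <<t,<e,t>>,<t,t>>.

<<t,<e,t>>,<t,t>>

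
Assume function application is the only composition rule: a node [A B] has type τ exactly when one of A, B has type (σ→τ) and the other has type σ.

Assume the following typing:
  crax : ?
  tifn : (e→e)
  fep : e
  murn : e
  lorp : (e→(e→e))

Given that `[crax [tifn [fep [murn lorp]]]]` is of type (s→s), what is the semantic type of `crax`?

(e→(s→s))

[crax [tifn [fep [murn lorp]]]] is required to be (s→s). [tifn [fep [murn lorp]]] : e cannot yield (s→s) as functor, so crax : (e→(s→s)).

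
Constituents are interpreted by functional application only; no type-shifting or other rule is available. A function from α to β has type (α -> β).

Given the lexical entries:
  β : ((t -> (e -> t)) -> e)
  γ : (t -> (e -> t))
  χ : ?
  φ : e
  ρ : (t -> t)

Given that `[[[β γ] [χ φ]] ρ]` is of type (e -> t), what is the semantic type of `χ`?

(e -> (e -> ((t -> t) -> (e -> t))))

At [[[β γ] [χ φ]] ρ] (required: (e -> t)): ρ is (t -> t), which is not a function with range (e -> t); hence [[β γ] [χ φ]] is the functor — type ((t -> t) -> (e -> t)).
At [[β γ] [χ φ]] (required: ((t -> t) -> (e -> t))): [β γ] is e, which is not a function with range ((t -> t) -> (e -> t)); hence [χ φ] is the functor — type (e -> ((t -> t) -> (e -> t))).
At [χ φ] (required: (e -> ((t -> t) -> (e -> t)))): φ is e, which is not a function with range (e -> ((t -> t) -> (e -> t))); hence χ is the functor — type (e -> (e -> ((t -> t) -> (e -> t)))).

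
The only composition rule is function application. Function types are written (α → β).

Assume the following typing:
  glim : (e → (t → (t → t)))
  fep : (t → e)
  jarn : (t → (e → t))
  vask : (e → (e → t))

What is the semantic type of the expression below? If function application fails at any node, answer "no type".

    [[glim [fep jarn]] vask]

no type

[fep jarn]: (t → e) and (t → (e → t)) cannot combine by function application — type clash.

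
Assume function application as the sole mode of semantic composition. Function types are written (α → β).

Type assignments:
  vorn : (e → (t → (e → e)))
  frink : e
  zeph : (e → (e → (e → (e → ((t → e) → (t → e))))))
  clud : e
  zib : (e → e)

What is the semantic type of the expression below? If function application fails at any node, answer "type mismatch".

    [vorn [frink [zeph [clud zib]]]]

[clud zib]: functor zib : (e → e), argument clud : e; result e.
[zeph [clud zib]]: functor zeph : (e → (e → (e → (e → ((t → e) → (t → e)))))), argument [clud zib] : e; result (e → (e → (e → ((t → e) → (t → e))))).
[frink [zeph [clud zib]]]: functor [zeph [clud zib]] : (e → (e → (e → ((t → e) → (t → e))))), argument frink : e; result (e → (e → ((t → e) → (t → e)))).
[vorn [frink [zeph [clud zib]]]]: (e → (t → (e → e))) and (e → (e → ((t → e) → (t → e)))) cannot combine by function application — type clash.

type mismatch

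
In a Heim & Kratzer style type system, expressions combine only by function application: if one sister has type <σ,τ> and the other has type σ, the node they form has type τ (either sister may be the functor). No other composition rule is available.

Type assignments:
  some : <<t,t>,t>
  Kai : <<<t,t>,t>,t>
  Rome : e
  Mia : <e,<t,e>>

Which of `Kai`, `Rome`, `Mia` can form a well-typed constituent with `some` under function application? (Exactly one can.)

Kai

Kai — combines: Kai : <<<t,t>,t>,t> takes some : <<t,t>,t> as argument, giving t.
Rome : e — does not combine with some.
Mia : <e,<t,e>> — does not combine with some.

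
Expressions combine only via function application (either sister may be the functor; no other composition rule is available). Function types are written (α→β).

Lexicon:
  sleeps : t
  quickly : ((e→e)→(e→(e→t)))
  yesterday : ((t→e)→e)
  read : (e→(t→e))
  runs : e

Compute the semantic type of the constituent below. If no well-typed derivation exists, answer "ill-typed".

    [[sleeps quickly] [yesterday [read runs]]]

[sleeps quickly]: t with ((e→e)→(e→(e→t))) — neither is a function whose domain matches the other; composition fails here.

ill-typed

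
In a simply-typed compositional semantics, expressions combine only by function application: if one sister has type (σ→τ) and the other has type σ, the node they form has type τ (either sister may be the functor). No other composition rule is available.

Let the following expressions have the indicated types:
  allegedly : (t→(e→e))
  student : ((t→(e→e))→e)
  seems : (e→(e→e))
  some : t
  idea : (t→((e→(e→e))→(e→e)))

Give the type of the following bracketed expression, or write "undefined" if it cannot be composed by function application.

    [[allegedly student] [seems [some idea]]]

e

[allegedly student]: student is ((t→(e→e))→e), allegedly is (t→(e→e)); result e.
[some idea]: idea is (t→((e→(e→e))→(e→e))), some is t; result ((e→(e→e))→(e→e)).
[seems [some idea]]: [some idea] is ((e→(e→e))→(e→e)), seems is (e→(e→e)); result (e→e).
[[allegedly student] [seems [some idea]]]: [seems [some idea]] is (e→e), [allegedly student] is e; result e.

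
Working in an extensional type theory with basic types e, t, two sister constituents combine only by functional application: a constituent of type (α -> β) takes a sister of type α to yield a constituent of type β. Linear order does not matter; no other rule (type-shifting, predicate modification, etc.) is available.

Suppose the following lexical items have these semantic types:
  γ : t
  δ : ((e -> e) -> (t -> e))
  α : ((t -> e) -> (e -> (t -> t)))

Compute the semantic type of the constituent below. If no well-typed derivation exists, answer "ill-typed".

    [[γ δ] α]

ill-typed

[γ δ]: t with ((e -> e) -> (t -> e)) — neither is a function whose domain matches the other; composition fails here.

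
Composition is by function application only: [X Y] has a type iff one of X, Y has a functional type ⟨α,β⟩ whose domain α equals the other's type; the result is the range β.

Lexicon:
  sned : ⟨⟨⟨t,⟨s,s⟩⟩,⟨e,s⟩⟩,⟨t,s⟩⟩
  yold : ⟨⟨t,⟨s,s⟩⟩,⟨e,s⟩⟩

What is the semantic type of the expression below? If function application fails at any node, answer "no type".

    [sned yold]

⟨t,s⟩

[sned yold] — sned of type ⟨⟨⟨t,⟨s,s⟩⟩,⟨e,s⟩⟩,⟨t,s⟩⟩ combines with yold of type ⟨⟨t,⟨s,s⟩⟩,⟨e,s⟩⟩: type ⟨t,s⟩.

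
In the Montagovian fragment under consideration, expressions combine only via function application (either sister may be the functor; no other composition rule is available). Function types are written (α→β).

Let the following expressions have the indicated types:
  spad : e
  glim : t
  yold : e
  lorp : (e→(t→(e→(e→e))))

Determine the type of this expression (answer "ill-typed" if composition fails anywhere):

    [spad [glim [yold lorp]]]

[yold lorp]: lorp is (e→(t→(e→(e→e)))), yold is e; result (t→(e→(e→e))).
[glim [yold lorp]]: [yold lorp] is (t→(e→(e→e))), glim is t; result (e→(e→e)).
[spad [glim [yold lorp]]]: [glim [yold lorp]] is (e→(e→e)), spad is e; result (e→e).

(e→e)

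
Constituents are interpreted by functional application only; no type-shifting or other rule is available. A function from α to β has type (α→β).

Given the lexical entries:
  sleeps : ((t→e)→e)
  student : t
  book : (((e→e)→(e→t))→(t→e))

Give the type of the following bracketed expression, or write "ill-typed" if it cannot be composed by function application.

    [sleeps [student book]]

At [student book]: neither t nor (((e→e)→(e→t))→(t→e)) can take the other as argument; the node is ill-typed.

ill-typed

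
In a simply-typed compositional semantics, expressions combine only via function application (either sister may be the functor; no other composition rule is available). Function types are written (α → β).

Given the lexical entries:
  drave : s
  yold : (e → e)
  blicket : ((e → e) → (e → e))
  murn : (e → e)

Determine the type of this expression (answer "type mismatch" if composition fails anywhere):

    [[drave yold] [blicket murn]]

type mismatch

At [drave yold]: neither s nor (e → e) can take the other as argument; the node is ill-typed.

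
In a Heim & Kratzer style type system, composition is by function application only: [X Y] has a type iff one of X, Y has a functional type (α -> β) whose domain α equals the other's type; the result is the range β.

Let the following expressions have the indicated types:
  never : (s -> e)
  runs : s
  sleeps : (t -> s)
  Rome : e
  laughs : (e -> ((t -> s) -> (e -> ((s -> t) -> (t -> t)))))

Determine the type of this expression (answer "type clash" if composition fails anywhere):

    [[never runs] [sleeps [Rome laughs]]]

((s -> t) -> (t -> t))

[never runs]: (s -> e) applied to s yields e.
[Rome laughs]: (e -> ((t -> s) -> (e -> ((s -> t) -> (t -> t))))) applied to e yields ((t -> s) -> (e -> ((s -> t) -> (t -> t)))).
[sleeps [Rome laughs]]: ((t -> s) -> (e -> ((s -> t) -> (t -> t)))) applied to (t -> s) yields (e -> ((s -> t) -> (t -> t))).
[[never runs] [sleeps [Rome laughs]]]: (e -> ((s -> t) -> (t -> t))) applied to e yields ((s -> t) -> (t -> t)).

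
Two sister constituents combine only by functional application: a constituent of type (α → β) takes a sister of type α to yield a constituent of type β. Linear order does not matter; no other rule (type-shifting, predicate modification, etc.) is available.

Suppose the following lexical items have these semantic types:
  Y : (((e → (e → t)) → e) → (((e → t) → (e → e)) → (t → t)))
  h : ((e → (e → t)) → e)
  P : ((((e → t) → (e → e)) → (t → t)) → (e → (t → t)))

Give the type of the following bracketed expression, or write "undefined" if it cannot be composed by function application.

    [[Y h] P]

[Y h]: Y is (((e → (e → t)) → e) → (((e → t) → (e → e)) → (t → t))), h is ((e → (e → t)) → e); result (((e → t) → (e → e)) → (t → t)).
[[Y h] P]: P is ((((e → t) → (e → e)) → (t → t)) → (e → (t → t))), [Y h] is (((e → t) → (e → e)) → (t → t)); result (e → (t → t)).

(e → (t → t))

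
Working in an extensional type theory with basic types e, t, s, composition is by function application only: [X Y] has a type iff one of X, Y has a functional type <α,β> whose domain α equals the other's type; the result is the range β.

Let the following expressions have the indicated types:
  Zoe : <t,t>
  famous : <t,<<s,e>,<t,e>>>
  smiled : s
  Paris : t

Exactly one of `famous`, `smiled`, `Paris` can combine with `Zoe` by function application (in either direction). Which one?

Paris

famous : <t,<<s,e>,<t,e>>> — no; Zoe wants t, and famous wants t.
smiled : s — no; Zoe wants t, and smiled wants nothing (atomic).
Paris — combines: Zoe : <t,t> takes Paris : t as argument, giving t.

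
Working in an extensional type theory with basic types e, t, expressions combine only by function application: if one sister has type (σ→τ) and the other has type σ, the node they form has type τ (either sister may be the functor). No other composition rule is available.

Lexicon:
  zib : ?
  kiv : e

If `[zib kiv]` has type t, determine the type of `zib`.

At [zib kiv] (required: t): kiv is e, which is not a function with range t; hence zib is the functor — type (e→t).

(e→t)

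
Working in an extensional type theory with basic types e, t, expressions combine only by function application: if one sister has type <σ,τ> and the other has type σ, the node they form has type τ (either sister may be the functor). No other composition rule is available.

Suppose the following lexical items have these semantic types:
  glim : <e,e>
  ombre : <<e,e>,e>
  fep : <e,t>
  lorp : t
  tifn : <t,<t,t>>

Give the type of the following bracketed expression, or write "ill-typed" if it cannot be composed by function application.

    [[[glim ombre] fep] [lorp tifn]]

t

[glim ombre]: functor ombre : <<e,e>,e>, argument glim : <e,e>; result e.
[[glim ombre] fep]: functor fep : <e,t>, argument [glim ombre] : e; result t.
[lorp tifn]: functor tifn : <t,<t,t>>, argument lorp : t; result <t,t>.
[[[glim ombre] fep] [lorp tifn]]: functor [lorp tifn] : <t,t>, argument [[glim ombre] fep] : t; result t.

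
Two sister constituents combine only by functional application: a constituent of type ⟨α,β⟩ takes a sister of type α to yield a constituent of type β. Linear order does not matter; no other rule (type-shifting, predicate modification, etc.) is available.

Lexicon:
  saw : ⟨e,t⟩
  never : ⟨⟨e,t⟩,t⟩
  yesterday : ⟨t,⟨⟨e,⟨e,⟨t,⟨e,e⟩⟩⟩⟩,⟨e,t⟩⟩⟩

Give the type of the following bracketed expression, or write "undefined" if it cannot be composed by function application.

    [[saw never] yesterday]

[saw never] — never of type ⟨⟨e,t⟩,t⟩ combines with saw of type ⟨e,t⟩: type t.
[[saw never] yesterday] — yesterday of type ⟨t,⟨⟨e,⟨e,⟨t,⟨e,e⟩⟩⟩⟩,⟨e,t⟩⟩⟩ combines with [saw never] of type t: type ⟨⟨e,⟨e,⟨t,⟨e,e⟩⟩⟩⟩,⟨e,t⟩⟩.

⟨⟨e,⟨e,⟨t,⟨e,e⟩⟩⟩⟩,⟨e,t⟩⟩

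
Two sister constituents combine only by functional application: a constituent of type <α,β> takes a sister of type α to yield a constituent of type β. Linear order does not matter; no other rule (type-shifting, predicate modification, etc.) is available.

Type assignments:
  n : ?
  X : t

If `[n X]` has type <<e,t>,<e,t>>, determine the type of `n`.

<t,<<e,t>,<e,t>>>

For [n X] to have type <<e,t>,<e,t>> with X of type t, n must be the function: n : <t,<<e,t>,<e,t>>>.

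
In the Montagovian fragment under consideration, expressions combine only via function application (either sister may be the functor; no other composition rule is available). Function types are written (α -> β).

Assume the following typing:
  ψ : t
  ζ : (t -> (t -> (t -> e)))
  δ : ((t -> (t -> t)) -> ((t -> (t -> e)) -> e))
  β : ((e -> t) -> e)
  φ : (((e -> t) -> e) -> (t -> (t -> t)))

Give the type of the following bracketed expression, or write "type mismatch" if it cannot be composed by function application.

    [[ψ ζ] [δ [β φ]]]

e

[ψ ζ] — ζ of type (t -> (t -> (t -> e))) combines with ψ of type t: type (t -> (t -> e)).
[β φ] — φ of type (((e -> t) -> e) -> (t -> (t -> t))) combines with β of type ((e -> t) -> e): type (t -> (t -> t)).
[δ [β φ]] — δ of type ((t -> (t -> t)) -> ((t -> (t -> e)) -> e)) combines with [β φ] of type (t -> (t -> t)): type ((t -> (t -> e)) -> e).
[[ψ ζ] [δ [β φ]]] — [δ [β φ]] of type ((t -> (t -> e)) -> e) combines with [ψ ζ] of type (t -> (t -> e)): type e.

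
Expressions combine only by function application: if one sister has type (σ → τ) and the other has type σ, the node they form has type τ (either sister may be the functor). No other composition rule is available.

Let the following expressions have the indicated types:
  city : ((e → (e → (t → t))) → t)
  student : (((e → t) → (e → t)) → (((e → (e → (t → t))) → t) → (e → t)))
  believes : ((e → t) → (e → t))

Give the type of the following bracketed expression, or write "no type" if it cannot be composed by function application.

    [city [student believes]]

[student believes]: student is (((e → t) → (e → t)) → (((e → (e → (t → t))) → t) → (e → t))), believes is ((e → t) → (e → t)); result (((e → (e → (t → t))) → t) → (e → t)).
[city [student believes]]: [student believes] is (((e → (e → (t → t))) → t) → (e → t)), city is ((e → (e → (t → t))) → t); result (e → t).

(e → t)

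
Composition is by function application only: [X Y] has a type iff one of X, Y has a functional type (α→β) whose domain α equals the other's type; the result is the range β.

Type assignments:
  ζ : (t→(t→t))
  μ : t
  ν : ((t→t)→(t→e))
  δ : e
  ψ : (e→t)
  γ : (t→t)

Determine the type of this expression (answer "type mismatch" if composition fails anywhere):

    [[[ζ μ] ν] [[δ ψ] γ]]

e

At [ζ μ], ζ : (t→(t→t)) takes μ : t, giving (t→t).
At [[ζ μ] ν], ν : ((t→t)→(t→e)) takes [ζ μ] : (t→t), giving (t→e).
At [δ ψ], ψ : (e→t) takes δ : e, giving t.
At [[δ ψ] γ], γ : (t→t) takes [δ ψ] : t, giving t.
At [[[ζ μ] ν] [[δ ψ] γ]], [[ζ μ] ν] : (t→e) takes [[δ ψ] γ] : t, giving e.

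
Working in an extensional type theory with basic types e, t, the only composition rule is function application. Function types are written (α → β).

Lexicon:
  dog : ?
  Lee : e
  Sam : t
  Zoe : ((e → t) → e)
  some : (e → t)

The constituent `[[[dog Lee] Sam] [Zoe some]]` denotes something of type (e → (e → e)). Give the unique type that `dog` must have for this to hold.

For [[[dog Lee] Sam] [Zoe some]] to have type (e → (e → e)) with [Zoe some] of type e, [[dog Lee] Sam] must be the function: [[dog Lee] Sam] : (e → (e → (e → e))).
For [[dog Lee] Sam] to have type (e → (e → (e → e))) with Sam of type t, [dog Lee] must be the function: [dog Lee] : (t → (e → (e → (e → e)))).
For [dog Lee] to have type (t → (e → (e → (e → e)))) with Lee of type e, dog must be the function: dog : (e → (t → (e → (e → (e → e))))).

(e → (t → (e → (e → (e → e)))))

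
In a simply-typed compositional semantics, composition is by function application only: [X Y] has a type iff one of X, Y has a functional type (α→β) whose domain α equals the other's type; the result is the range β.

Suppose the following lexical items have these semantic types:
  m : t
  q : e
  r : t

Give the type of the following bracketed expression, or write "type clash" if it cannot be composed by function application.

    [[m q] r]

type clash

At [m q]: neither t nor e can take the other as argument; the node is ill-typed.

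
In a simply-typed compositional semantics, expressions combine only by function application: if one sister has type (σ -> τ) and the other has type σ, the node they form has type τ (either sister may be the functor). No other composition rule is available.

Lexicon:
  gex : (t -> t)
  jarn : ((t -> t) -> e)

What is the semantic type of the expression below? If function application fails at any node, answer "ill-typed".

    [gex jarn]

[gex jarn]: jarn is ((t -> t) -> e), gex is (t -> t); result e.

e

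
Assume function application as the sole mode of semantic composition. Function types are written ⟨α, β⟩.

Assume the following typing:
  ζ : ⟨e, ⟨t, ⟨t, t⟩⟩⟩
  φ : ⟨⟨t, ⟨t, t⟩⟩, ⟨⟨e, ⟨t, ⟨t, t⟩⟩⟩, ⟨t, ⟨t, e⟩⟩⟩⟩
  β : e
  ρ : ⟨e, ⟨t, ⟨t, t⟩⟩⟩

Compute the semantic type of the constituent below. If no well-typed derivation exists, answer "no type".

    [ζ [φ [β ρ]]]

[β ρ]: ⟨e, ⟨t, ⟨t, t⟩⟩⟩ applied to e yields ⟨t, ⟨t, t⟩⟩.
[φ [β ρ]]: ⟨⟨t, ⟨t, t⟩⟩, ⟨⟨e, ⟨t, ⟨t, t⟩⟩⟩, ⟨t, ⟨t, e⟩⟩⟩⟩ applied to ⟨t, ⟨t, t⟩⟩ yields ⟨⟨e, ⟨t, ⟨t, t⟩⟩⟩, ⟨t, ⟨t, e⟩⟩⟩.
[ζ [φ [β ρ]]]: ⟨⟨e, ⟨t, ⟨t, t⟩⟩⟩, ⟨t, ⟨t, e⟩⟩⟩ applied to ⟨e, ⟨t, ⟨t, t⟩⟩⟩ yields ⟨t, ⟨t, e⟩⟩.

⟨t, ⟨t, e⟩⟩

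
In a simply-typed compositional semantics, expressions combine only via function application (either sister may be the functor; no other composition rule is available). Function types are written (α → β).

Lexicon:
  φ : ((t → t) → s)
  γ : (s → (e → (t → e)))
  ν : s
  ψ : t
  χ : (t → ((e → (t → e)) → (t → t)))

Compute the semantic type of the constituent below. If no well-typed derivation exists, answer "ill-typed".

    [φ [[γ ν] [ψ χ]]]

s

At [γ ν], γ : (s → (e → (t → e))) takes ν : s, giving (e → (t → e)).
At [ψ χ], χ : (t → ((e → (t → e)) → (t → t))) takes ψ : t, giving ((e → (t → e)) → (t → t)).
At [[γ ν] [ψ χ]], [ψ χ] : ((e → (t → e)) → (t → t)) takes [γ ν] : (e → (t → e)), giving (t → t).
At [φ [[γ ν] [ψ χ]]], φ : ((t → t) → s) takes [[γ ν] [ψ χ]] : (t → t), giving s.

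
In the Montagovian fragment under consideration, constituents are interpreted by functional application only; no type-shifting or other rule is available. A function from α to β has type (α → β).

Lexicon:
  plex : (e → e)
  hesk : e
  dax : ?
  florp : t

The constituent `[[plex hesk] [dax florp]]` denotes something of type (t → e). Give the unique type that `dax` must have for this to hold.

[[plex hesk] [dax florp]] must have type (t → e). The sister [plex hesk] has type e; that is not a function onto (t → e), so [dax florp] must be the functor, of type (e → (t → e)).
[dax florp] must have type (e → (t → e)). The sister florp has type t; that is not a function onto (e → (t → e)), so dax must be the functor, of type (t → (e → (t → e))).

(t → (e → (t → e)))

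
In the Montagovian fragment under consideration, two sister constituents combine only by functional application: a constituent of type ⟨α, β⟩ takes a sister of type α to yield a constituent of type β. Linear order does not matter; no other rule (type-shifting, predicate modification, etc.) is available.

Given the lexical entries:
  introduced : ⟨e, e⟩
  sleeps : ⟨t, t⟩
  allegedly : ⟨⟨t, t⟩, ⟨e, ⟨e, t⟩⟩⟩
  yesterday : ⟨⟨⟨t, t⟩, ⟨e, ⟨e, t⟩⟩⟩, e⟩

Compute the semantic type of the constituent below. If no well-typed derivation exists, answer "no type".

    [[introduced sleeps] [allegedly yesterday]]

no type

[introduced sleeps]: ⟨e, e⟩ with ⟨t, t⟩ — neither is a function whose domain matches the other; composition fails here.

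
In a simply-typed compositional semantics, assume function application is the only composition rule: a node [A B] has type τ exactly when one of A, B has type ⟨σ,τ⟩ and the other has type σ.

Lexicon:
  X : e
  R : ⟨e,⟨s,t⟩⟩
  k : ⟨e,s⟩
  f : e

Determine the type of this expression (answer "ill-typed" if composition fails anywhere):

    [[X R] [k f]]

[X R]: ⟨e,⟨s,t⟩⟩ applied to e yields ⟨s,t⟩.
[k f]: ⟨e,s⟩ applied to e yields s.
[[X R] [k f]]: ⟨s,t⟩ applied to s yields t.

t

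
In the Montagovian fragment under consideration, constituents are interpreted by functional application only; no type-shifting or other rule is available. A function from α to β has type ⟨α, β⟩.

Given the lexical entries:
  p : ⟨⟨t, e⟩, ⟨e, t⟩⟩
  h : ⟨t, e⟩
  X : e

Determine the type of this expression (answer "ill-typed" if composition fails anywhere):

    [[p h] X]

[p h]: ⟨⟨t, e⟩, ⟨e, t⟩⟩ applied to ⟨t, e⟩ yields ⟨e, t⟩.
[[p h] X]: ⟨e, t⟩ applied to e yields t.

t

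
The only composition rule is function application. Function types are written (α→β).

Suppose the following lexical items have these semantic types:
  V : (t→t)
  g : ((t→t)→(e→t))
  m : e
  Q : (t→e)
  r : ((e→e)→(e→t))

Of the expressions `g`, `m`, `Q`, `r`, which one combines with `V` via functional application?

g

g — combines: g : ((t→t)→(e→t)) takes V : (t→t) as argument, giving (e→t).
m : e — neither side's domain matches the other.
Q : (t→e) — neither side's domain matches the other.
r : ((e→e)→(e→t)) — neither side's domain matches the other.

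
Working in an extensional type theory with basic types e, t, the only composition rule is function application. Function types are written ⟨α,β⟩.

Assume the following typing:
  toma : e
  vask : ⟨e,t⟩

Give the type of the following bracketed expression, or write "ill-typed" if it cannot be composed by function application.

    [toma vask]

t

[toma vask]: ⟨e,t⟩ applied to e yields t.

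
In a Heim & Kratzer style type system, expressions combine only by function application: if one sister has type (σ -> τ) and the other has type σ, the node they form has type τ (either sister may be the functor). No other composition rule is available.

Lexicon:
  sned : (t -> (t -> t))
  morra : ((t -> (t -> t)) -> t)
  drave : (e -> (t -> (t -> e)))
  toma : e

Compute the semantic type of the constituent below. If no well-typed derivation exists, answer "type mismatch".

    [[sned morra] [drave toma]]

(t -> e)

[sned morra]: ((t -> (t -> t)) -> t) applied to (t -> (t -> t)) yields t.
[drave toma]: (e -> (t -> (t -> e))) applied to e yields (t -> (t -> e)).
[[sned morra] [drave toma]]: (t -> (t -> e)) applied to t yields (t -> e).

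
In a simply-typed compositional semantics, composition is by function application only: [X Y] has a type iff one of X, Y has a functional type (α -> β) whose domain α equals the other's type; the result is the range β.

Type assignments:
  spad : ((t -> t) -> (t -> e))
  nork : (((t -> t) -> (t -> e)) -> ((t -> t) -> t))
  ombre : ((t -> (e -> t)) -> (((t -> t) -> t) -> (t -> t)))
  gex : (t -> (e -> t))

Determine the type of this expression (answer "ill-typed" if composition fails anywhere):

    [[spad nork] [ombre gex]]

[spad nork] — nork of type (((t -> t) -> (t -> e)) -> ((t -> t) -> t)) combines with spad of type ((t -> t) -> (t -> e)): type ((t -> t) -> t).
[ombre gex] — ombre of type ((t -> (e -> t)) -> (((t -> t) -> t) -> (t -> t))) combines with gex of type (t -> (e -> t)): type (((t -> t) -> t) -> (t -> t)).
[[spad nork] [ombre gex]] — [ombre gex] of type (((t -> t) -> t) -> (t -> t)) combines with [spad nork] of type ((t -> t) -> t): type (t -> t).

(t -> t)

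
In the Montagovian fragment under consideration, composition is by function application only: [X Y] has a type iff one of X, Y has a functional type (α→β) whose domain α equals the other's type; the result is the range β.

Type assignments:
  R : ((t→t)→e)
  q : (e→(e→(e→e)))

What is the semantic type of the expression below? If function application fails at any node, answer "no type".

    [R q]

no type

[R q]: ((t→t)→e) with (e→(e→(e→e))) — neither is a function whose domain matches the other; composition fails here.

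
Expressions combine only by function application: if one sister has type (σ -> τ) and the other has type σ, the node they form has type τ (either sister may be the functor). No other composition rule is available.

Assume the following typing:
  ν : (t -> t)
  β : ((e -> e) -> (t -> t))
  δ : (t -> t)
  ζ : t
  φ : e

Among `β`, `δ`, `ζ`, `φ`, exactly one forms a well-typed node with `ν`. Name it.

ζ

β : ((e -> e) -> (t -> t)) — no; ν wants t, and β wants (e -> e).
δ : (t -> t) — no; ν wants t, and δ wants t.
ζ — combines: ν : (t -> t) takes ζ : t as argument, giving t.
φ : e — no; ν wants t, and φ wants nothing (atomic).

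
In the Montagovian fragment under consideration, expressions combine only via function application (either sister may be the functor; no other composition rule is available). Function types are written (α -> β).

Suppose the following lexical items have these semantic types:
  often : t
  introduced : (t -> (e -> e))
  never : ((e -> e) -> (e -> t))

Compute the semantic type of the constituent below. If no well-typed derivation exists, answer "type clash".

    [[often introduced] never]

[often introduced] — introduced of type (t -> (e -> e)) combines with often of type t: type (e -> e).
[[often introduced] never] — never of type ((e -> e) -> (e -> t)) combines with [often introduced] of type (e -> e): type (e -> t).

(e -> t)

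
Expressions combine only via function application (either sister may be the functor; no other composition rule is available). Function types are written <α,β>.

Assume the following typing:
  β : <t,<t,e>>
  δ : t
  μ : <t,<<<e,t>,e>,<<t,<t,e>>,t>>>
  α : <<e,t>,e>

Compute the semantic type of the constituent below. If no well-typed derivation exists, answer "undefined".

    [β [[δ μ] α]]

t

[δ μ]: functor μ : <t,<<<e,t>,e>,<<t,<t,e>>,t>>>, argument δ : t; result <<<e,t>,e>,<<t,<t,e>>,t>>.
[[δ μ] α]: functor [δ μ] : <<<e,t>,e>,<<t,<t,e>>,t>>, argument α : <<e,t>,e>; result <<t,<t,e>>,t>.
[β [[δ μ] α]]: functor [[δ μ] α] : <<t,<t,e>>,t>, argument β : <t,<t,e>>; result t.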